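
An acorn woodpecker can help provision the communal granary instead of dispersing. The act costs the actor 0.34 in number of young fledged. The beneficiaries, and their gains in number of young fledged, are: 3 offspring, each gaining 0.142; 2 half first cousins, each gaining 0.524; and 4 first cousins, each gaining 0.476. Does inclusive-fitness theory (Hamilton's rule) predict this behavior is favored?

Hamilton's rule: the trait is favored when the sum of r·B over every recipient exceeds the actor's cost C.
r to an offspring = 0.5 (one parent–offspring link: r = (1/2)^1 = 1/2).
r to a half first cousin = 1/16 (half first cousins share one grandparent — one path of length 4: r = (1/2)^4 = 1/16).
r to a first cousin = 0.125 (first cousins share one grandparent pair — two paths of length 4: r = 2·(1/2)^4 = 1/8).
Summing one r·B term per recipient: 3·0.5·0.142 + 2·0.0625·0.524 + 4·0.125·0.476 = 0.5165.
0.5165 > 0.34: the indirect benefit exceeds the cost.

Yes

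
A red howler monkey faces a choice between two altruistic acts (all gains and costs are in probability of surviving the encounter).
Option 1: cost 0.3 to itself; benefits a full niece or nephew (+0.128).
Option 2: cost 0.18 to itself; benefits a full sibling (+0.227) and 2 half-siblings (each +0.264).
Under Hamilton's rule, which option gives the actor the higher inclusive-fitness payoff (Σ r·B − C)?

Option 2

Option 1: r to a full niece or nephew = 0.25.
Option 1: Σ r·B − C = (1·0.25·0.128) − 0.3 = -0.268.
Option 2: r to a full sibling = 0.5.
Option 2: r to a half-sibling = 0.25.
Option 2: Σ r·B − C = (1·0.5·0.227 + 2·0.25·0.264) − 0.18 = 0.0655.
Option 2 has the higher net inclusive-fitness payoff.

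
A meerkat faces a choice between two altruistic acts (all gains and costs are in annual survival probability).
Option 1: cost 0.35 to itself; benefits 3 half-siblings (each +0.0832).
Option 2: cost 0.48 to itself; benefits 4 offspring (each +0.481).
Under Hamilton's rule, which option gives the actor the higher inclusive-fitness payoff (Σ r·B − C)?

Option 1: r to a half-sibling = 0.25.
Option 1: Σ r·B − C = (3·0.25·0.0832) − 0.35 = -0.2876.
Option 2: r to an offspring = 0.5.
Option 2: Σ r·B − C = (4·0.5·0.481) − 0.48 = 0.482.
Option 2 has the higher net inclusive-fitness payoff.

Option 2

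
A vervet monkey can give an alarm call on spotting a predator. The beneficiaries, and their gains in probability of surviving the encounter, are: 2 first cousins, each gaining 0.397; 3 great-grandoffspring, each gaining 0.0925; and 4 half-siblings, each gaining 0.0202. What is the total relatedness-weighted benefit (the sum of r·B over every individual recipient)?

0.1541375

r to a first cousin = 1/8 (first cousins share one grandparent pair — two paths of length 4: r = 2·(1/2)^4 = 1/8).
r to a great-grandoffspring = 0.125 (three parent–offspring links: r = (1/2)^3 = 1/8).
r to a half-sibling = 0.25 (half-sibs share one parent — one path of length 2: r = (1/2)^2 = 1/4).
Summing one r·B term per recipient: 2·0.125·0.397 + 3·0.125·0.0925 + 4·0.25·0.0202 = 0.1541375.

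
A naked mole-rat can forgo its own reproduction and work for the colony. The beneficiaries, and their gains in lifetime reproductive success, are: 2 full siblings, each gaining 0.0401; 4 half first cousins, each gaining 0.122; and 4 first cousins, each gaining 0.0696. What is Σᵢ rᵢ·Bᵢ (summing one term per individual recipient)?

0.1054

r to a full sibling = 0.5 (full sibs share both parents — two paths of length 2: r = 2·(1/2)^2 = 1/2).
r to a half first cousin = 0.0625 (half first cousins share one grandparent — one path of length 4: r = (1/2)^4 = 1/16).
r to a first cousin = 1/8 (first cousins share one grandparent pair — two paths of length 4: r = 2·(1/2)^4 = 1/8).
Summing one r·B term per recipient: 2·0.5·0.0401 + 4·0.0625·0.122 + 4·0.125·0.0696 = 0.1054.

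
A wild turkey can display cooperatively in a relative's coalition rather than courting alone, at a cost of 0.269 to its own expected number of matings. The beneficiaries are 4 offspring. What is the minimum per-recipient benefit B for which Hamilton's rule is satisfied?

0.1345

r to an offspring = 0.5 (one parent–offspring link: r = (1/2)^1 = 1/2).
Hamilton's rule with n recipients of equal r: n·r·B > C, so B > C/(n·r) = 0.269/(4·0.5) = 0.1345.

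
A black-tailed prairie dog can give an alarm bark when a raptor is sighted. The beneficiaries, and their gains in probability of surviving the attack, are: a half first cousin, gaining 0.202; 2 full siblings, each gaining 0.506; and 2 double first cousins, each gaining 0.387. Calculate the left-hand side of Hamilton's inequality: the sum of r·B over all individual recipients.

r to a half first cousin = 1/16 (half first cousins share one grandparent — one path of length 4: r = (1/2)^4 = 1/16).
r to a full sibling = 0.5 (full sibs share both parents — two paths of length 2: r = 2·(1/2)^2 = 1/2).
r to a double first cousin = 1/4 (double first cousins share both grandparent pairs — four paths of length 4: r = 4·(1/2)^4 = 1/4).
Summing one r·B term per recipient: 1·0.0625·0.202 + 2·0.5·0.506 + 2·0.25·0.387 = 0.712125.

0.712125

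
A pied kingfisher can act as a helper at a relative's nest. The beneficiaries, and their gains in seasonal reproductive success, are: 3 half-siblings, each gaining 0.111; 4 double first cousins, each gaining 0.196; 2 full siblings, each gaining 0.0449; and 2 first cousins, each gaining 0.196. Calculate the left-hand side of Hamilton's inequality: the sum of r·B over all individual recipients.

0.37315

r to a half-sibling = 1/4 (half-sibs share one parent — one path of length 2: r = (1/2)^2 = 1/4).
r to a double first cousin = 1/4 (double first cousins share both grandparent pairs — four paths of length 4: r = 4·(1/2)^4 = 1/4).
r to a full sibling = 0.5 (full sibs share both parents — two paths of length 2: r = 2·(1/2)^2 = 1/2).
r to a first cousin = 1/8 (first cousins share one grandparent pair — two paths of length 4: r = 2·(1/2)^4 = 1/8).
Summing one r·B term per recipient: 3·0.25·0.111 + 4·0.25·0.196 + 2·0.5·0.0449 + 2·0.125·0.196 = 0.37315.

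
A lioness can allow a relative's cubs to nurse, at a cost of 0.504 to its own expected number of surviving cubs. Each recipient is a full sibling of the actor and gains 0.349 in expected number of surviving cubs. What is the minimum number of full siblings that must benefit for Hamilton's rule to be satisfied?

3

r to a full sibling = 1/2 (full sibs share both parents — two paths of length 2: r = 2·(1/2)^2 = 1/2).
Hamilton's rule: n·r·B > C  ⇒  n > C/(r·B) = 0.504/(0.5·0.349) = 2.888.
The smallest integer exceeding 2.888 is 3.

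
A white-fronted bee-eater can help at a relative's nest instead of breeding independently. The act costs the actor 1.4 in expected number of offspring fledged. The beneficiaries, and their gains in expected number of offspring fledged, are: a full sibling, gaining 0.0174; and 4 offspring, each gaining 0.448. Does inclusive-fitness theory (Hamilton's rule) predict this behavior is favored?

No

Hamilton's rule: the trait is favored when the sum of r·B over every recipient exceeds the actor's cost C.
r to a full sibling = 1/2 (full sibs share both parents — two paths of length 2: r = 2·(1/2)^2 = 1/2).
r to an offspring = 0.5 (one parent–offspring link: r = (1/2)^1 = 1/2).
Summing one r·B term per recipient: 1·0.5·0.0174 + 4·0.5·0.448 = 0.9047.
0.9047 < 1.4: the indirect benefit is less than the cost.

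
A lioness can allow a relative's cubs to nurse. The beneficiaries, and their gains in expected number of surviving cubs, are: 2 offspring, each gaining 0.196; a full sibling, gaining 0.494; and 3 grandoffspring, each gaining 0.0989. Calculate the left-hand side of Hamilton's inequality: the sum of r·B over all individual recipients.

0.517175

r to an offspring = 0.5 (one parent–offspring link: r = (1/2)^1 = 1/2).
r to a full sibling = 1/2 (full sibs share both parents — two paths of length 2: r = 2·(1/2)^2 = 1/2).
r to a grandoffspring = 1/4 (two parent–offspring links: r = (1/2)^2 = 1/4).
Summing one r·B term per recipient: 2·0.5·0.196 + 1·0.5·0.494 + 3·0.25·0.0989 = 0.517175.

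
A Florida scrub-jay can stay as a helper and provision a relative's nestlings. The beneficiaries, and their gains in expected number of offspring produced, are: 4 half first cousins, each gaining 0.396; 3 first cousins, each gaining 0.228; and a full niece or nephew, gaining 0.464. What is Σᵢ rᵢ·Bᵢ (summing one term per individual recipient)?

0.3005

r to a half first cousin = 1/16 (half first cousins share one grandparent — one path of length 4: r = (1/2)^4 = 1/16).
r to a first cousin = 0.125 (first cousins share one grandparent pair — two paths of length 4: r = 2·(1/2)^4 = 1/8).
r to a full niece or nephew = 0.25 (full aunt/uncle↔niece/nephew: two paths of length 3 through the shared grandparent pair: r = 2·(1/2)^3 = 1/4).
Summing one r·B term per recipient: 4·0.0625·0.396 + 3·0.125·0.228 + 1·0.25·0.464 = 0.3005.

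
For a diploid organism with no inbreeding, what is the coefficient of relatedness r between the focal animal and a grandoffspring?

0.25

Two parent–offspring links: r = (1/2)^2 = 1/4.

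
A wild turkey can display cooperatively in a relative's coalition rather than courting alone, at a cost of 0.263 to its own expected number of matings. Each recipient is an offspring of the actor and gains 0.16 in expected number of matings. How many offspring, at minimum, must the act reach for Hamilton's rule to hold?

4

r to an offspring = 1/2 (one parent–offspring link: r = (1/2)^1 = 1/2).
Hamilton's rule: n·r·B > C  ⇒  n > C/(r·B) = 0.263/(0.5·0.16) = 3.288.
The smallest integer exceeding 3.288 is 4.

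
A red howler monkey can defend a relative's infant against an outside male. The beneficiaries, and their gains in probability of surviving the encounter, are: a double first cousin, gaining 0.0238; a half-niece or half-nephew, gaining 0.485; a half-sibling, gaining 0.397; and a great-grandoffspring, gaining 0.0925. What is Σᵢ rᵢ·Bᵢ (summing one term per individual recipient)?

r to a double first cousin = 0.25 (double first cousins share both grandparent pairs — four paths of length 4: r = 4·(1/2)^4 = 1/4).
r to a half-niece or half-nephew = 1/8 (half-aunt/uncle↔niece/nephew: one path of length 3: r = (1/2)^3 = 1/8).
r to a half-sibling = 1/4 (half-sibs share one parent — one path of length 2: r = (1/2)^2 = 1/4).
r to a great-grandoffspring = 0.125 (three parent–offspring links: r = (1/2)^3 = 1/8).
Summing one r·B term per recipient: 1·0.25·0.0238 + 1·0.125·0.485 + 1·0.25·0.397 + 1·0.125·0.0925 = 0.1773875.

0.1773875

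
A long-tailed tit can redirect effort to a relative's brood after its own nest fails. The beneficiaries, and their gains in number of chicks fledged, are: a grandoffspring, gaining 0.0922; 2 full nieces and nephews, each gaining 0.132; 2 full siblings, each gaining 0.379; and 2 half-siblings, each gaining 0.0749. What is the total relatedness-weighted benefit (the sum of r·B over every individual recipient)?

r to a grandoffspring = 1/4 (two parent–offspring links: r = (1/2)^2 = 1/4).
r to a full niece or nephew = 0.25 (full aunt/uncle↔niece/nephew: two paths of length 3 through the shared grandparent pair: r = 2·(1/2)^3 = 1/4).
r to a full sibling = 0.5 (full sibs share both parents — two paths of length 2: r = 2·(1/2)^2 = 1/2).
r to a half-sibling = 0.25 (half-sibs share one parent — one path of length 2: r = (1/2)^2 = 1/4).
Summing one r·B term per recipient: 1·0.25·0.0922 + 2·0.25·0.132 + 2·0.5·0.379 + 2·0.25·0.0749 = 0.5055.

0.5055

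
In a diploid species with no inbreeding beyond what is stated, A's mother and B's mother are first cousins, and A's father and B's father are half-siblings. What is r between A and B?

0.09375

With two independent routes of shared ancestry, r is the sum of the two contributions.
A and B are related in two ways: second cousins through their mothers (r = 1/32) and half first cousins through their fathers (r = 1/16).
r = 1/32 + 1/16 = 0.09375.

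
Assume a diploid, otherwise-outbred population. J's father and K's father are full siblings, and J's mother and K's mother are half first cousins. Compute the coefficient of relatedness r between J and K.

0.140625

Relatedness sums over independent paths through distinct common ancestors.
J and K are related in two ways: first cousins through their fathers (r = 1/8) and half second cousins through their mothers (r = 1/64).
r = 1/8 + 1/64 = 0.140625.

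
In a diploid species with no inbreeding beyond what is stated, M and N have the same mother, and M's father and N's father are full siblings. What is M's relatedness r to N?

Wright's path rule: contributions from independent ancestry routes add.
M and N are related in two ways: half-sibs through their shared mother (r = 1/4) and first cousins through their fathers (r = 1/8).
r = 1/4 + 1/8 = 0.375.

0.375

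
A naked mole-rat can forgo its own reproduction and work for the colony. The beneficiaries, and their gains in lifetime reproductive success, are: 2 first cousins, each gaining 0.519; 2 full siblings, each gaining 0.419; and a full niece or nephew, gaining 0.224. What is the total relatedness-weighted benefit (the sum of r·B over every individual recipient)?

r to a first cousin = 1/8 (first cousins share one grandparent pair — two paths of length 4: r = 2·(1/2)^4 = 1/8).
r to a full sibling = 1/2 (full sibs share both parents — two paths of length 2: r = 2·(1/2)^2 = 1/2).
r to a full niece or nephew = 0.25 (full aunt/uncle↔niece/nephew: two paths of length 3 through the shared grandparent pair: r = 2·(1/2)^3 = 1/4).
Summing one r·B term per recipient: 2·0.125·0.519 + 2·0.5·0.419 + 1·0.25·0.224 = 0.60475.

0.60475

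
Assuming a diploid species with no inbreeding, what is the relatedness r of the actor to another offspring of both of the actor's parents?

Each parent–offspring link contributes a factor of 1/2, and independent paths through distinct common ancestors add.
Full sibs share both parents — two paths of length 2: r = 2·(1/2)^2 = 1/2.

0.5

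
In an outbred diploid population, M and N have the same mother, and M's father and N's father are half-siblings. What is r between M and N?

0.3125

Relatedness sums over independent paths through distinct common ancestors.
M and N are related in two ways: half-sibs through their shared mother (r = 1/4) and half first cousins through their fathers (r = 1/16).
r = 1/4 + 1/16 = 0.3125.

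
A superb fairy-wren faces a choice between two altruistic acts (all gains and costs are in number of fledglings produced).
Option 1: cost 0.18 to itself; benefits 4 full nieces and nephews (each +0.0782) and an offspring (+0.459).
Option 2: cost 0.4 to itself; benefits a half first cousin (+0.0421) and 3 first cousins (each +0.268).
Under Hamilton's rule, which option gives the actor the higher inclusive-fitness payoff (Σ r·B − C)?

Option 1: r to a full niece or nephew = 0.25.
Option 1: r to an offspring = 0.5.
Option 1: Σ r·B − C = (4·0.25·0.0782 + 1·0.5·0.459) − 0.18 = 0.1277.
Option 2: r to a half first cousin = 0.0625.
Option 2: r to a first cousin = 0.125.
Option 2: Σ r·B − C = (1·0.0625·0.0421 + 3·0.125·0.268) − 0.4 = -0.29686875.
Option 1 has the higher net inclusive-fitness payoff.

Option 1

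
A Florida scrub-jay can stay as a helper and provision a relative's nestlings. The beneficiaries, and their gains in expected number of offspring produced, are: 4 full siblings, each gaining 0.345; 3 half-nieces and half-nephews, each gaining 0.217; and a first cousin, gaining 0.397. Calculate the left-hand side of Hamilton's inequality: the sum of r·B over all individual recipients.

0.821

r to a full sibling = 1/2 (full sibs share both parents — two paths of length 2: r = 2·(1/2)^2 = 1/2).
r to a half-niece or half-nephew = 0.125 (half-aunt/uncle↔niece/nephew: one path of length 3: r = (1/2)^3 = 1/8).
r to a first cousin = 1/8 (first cousins share one grandparent pair — two paths of length 4: r = 2·(1/2)^4 = 1/8).
Summing one r·B term per recipient: 4·0.5·0.345 + 3·0.125·0.217 + 1·0.125·0.397 = 0.821.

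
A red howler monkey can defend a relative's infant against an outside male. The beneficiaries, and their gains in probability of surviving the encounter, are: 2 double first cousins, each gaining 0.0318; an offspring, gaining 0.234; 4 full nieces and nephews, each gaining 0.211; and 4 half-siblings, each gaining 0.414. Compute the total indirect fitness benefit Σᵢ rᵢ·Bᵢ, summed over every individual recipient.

0.7579

r to a double first cousin = 1/4 (double first cousins share both grandparent pairs — four paths of length 4: r = 4·(1/2)^4 = 1/4).
r to an offspring = 0.5 (one parent–offspring link: r = (1/2)^1 = 1/2).
r to a full niece or nephew = 1/4 (full aunt/uncle↔niece/nephew: two paths of length 3 through the shared grandparent pair: r = 2·(1/2)^3 = 1/4).
r to a half-sibling = 0.25 (half-sibs share one parent — one path of length 2: r = (1/2)^2 = 1/4).
Summing one r·B term per recipient: 2·0.25·0.0318 + 1·0.5·0.234 + 4·0.25·0.211 + 4·0.25·0.414 = 0.7579.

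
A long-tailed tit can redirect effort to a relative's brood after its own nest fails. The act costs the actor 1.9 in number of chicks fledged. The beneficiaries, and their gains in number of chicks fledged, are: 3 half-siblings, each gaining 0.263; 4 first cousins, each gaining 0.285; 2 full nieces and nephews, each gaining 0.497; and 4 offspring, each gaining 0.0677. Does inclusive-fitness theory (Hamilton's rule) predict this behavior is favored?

Hamilton's rule: the trait is favored when the sum of r·B over every recipient exceeds the actor's cost C.
r to a half-sibling = 0.25 (half-sibs share one parent — one path of length 2: r = (1/2)^2 = 1/4).
r to a first cousin = 0.125 (first cousins share one grandparent pair — two paths of length 4: r = 2·(1/2)^4 = 1/8).
r to a full niece or nephew = 0.25 (full aunt/uncle↔niece/nephew: two paths of length 3 through the shared grandparent pair: r = 2·(1/2)^3 = 1/4).
r to an offspring = 1/2 (one parent–offspring link: r = (1/2)^1 = 1/2).
Summing one r·B term per recipient: 3·0.25·0.263 + 4·0.125·0.285 + 2·0.25·0.497 + 4·0.5·0.0677 = 0.72365.
0.72365 < 1.9: the indirect benefit is less than the cost.

No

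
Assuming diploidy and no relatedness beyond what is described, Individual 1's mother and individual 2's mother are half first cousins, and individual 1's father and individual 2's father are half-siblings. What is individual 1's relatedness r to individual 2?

Independent pedigree routes through distinct common ancestors add.
Individual 1 and individual 2 are related in two ways: half second cousins through their mothers (r = 1/64) and half first cousins through their fathers (r = 1/16).
r = 1/64 + 1/16 = 5/64 = 0.078125.

0.078125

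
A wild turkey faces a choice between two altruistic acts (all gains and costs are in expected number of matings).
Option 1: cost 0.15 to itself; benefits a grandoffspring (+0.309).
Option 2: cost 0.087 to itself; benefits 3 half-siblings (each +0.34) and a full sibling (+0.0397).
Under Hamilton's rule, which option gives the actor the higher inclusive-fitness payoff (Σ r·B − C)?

Option 2

Option 1: r to a grandoffspring = 0.25.
Option 1: Σ r·B − C = (1·0.25·0.309) − 0.15 = -0.07275.
Option 2: r to a half-sibling = 0.25.
Option 2: r to a full sibling = 0.5.
Option 2: Σ r·B − C = (3·0.25·0.34 + 1·0.5·0.0397) − 0.087 = 0.18785.
Option 2 has the higher net inclusive-fitness payoff.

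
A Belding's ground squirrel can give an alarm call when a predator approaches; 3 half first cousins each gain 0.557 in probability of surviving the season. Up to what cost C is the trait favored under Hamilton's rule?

r to a half first cousin = 1/16 (half first cousins share one grandparent — one path of length 4: r = (1/2)^4 = 1/16).
Hamilton's rule: n·r·B > C, so the trait is favored while C < n·r·B = 3·0.0625·0.557 = 0.1044375.

0.1044375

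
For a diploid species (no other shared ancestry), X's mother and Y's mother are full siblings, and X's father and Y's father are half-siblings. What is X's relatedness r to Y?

Independent pedigree routes through distinct common ancestors add.
X and Y are related in two ways: first cousins through their mothers (r = 1/8) and half first cousins through their fathers (r = 1/16).
r = 1/8 + 1/16 = 0.1875.

0.1875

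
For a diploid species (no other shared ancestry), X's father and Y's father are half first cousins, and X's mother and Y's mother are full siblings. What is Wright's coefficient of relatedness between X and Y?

0.140625

Independent pedigree routes through distinct common ancestors add.
X and Y are related in two ways: half second cousins through their fathers (r = 1/64) and first cousins through their mothers (r = 1/8).
r = 1/64 + 1/8 = 9/64 = 0.140625.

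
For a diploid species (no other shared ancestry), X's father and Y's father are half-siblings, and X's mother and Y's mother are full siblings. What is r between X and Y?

0.1875

Relatedness sums over independent paths through distinct common ancestors.
X and Y are related in two ways: half first cousins through their fathers (r = 1/16) and first cousins through their mothers (r = 1/8).
r = 1/16 + 1/8 = 3/16 = 0.1875.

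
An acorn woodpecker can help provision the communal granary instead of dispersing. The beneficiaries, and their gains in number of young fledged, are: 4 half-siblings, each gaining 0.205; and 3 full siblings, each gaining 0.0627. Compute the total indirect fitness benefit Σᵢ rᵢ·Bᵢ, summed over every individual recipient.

r to a half-sibling = 0.25 (half-sibs share one parent — one path of length 2: r = (1/2)^2 = 1/4).
r to a full sibling = 1/2 (full sibs share both parents — two paths of length 2: r = 2·(1/2)^2 = 1/2).
Summing one r·B term per recipient: 4·0.25·0.205 + 3·0.5·0.0627 = 0.29905.

0.29905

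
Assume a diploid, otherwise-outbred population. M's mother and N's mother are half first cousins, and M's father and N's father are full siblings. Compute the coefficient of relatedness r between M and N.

Independent pedigree routes through distinct common ancestors add.
M and N are related in two ways: half second cousins through their mothers (r = 1/64) and first cousins through their fathers (r = 1/8).
r = 1/64 + 1/8 = 9/64 = 0.140625.

0.140625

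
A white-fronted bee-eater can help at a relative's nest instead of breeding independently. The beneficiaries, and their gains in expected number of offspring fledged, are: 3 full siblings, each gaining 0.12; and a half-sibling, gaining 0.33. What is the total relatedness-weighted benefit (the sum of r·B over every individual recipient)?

r to a full sibling = 1/2 (full sibs share both parents — two paths of length 2: r = 2·(1/2)^2 = 1/2).
r to a half-sibling = 1/4 (half-sibs share one parent — one path of length 2: r = (1/2)^2 = 1/4).
Summing one r·B term per recipient: 3·0.5·0.12 + 1·0.25·0.33 = 0.2625.

0.2625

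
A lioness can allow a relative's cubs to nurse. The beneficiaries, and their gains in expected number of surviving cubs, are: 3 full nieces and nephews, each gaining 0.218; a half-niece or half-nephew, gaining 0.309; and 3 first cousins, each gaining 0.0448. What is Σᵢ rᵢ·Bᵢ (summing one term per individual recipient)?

0.218925

r to a full niece or nephew = 0.25 (full aunt/uncle↔niece/nephew: two paths of length 3 through the shared grandparent pair: r = 2·(1/2)^3 = 1/4).
r to a half-niece or half-nephew = 0.125 (half-aunt/uncle↔niece/nephew: one path of length 3: r = (1/2)^3 = 1/8).
r to a first cousin = 0.125 (first cousins share one grandparent pair — two paths of length 4: r = 2·(1/2)^4 = 1/8).
Summing one r·B term per recipient: 3·0.25·0.218 + 1·0.125·0.309 + 3·0.125·0.0448 = 0.218925.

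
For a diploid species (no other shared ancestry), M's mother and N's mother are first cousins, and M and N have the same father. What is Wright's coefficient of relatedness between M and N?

Wright's path rule: contributions from independent ancestry routes add.
M and N are related in two ways: second cousins through their mothers (r = 1/32) and half-sibs through their shared father (r = 1/4).
r = 1/32 + 1/4 = 9/32 = 0.28125.

0.28125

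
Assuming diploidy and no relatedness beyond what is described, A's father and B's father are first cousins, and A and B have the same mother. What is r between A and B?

Wright's path rule: contributions from independent ancestry routes add.
A and B are related in two ways: second cousins through their fathers (r = 1/32) and half-sibs through their shared mother (r = 1/4).
r = 1/32 + 1/4 = 0.28125.

0.28125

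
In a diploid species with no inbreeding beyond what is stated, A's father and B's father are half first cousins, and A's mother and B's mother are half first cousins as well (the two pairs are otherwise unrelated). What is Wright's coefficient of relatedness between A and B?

0.03125

Wright's path rule: contributions from independent ancestry routes add.
A and B are related in two ways: half second cousins through their fathers (r = 1/64) and half second cousins through their mothers (r = 1/64).
r = 1/64 + 1/64 = 0.03125.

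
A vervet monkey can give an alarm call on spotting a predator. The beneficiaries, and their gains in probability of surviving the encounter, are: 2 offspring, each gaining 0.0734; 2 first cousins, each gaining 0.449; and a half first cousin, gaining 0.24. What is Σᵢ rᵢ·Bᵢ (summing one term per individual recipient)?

0.20065

r to an offspring = 1/2 (one parent–offspring link: r = (1/2)^1 = 1/2).
r to a first cousin = 0.125 (first cousins share one grandparent pair — two paths of length 4: r = 2·(1/2)^4 = 1/8).
r to a half first cousin = 0.0625 (half first cousins share one grandparent — one path of length 4: r = (1/2)^4 = 1/16).
Summing one r·B term per recipient: 2·0.5·0.0734 + 2·0.125·0.449 + 1·0.0625·0.24 = 0.20065.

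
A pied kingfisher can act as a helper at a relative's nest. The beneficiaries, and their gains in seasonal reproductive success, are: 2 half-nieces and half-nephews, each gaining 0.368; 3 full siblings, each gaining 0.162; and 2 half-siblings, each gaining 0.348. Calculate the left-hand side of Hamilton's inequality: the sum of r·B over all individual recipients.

r to a half-niece or half-nephew = 0.125 (half-aunt/uncle↔niece/nephew: one path of length 3: r = (1/2)^3 = 1/8).
r to a full sibling = 1/2 (full sibs share both parents — two paths of length 2: r = 2·(1/2)^2 = 1/2).
r to a half-sibling = 1/4 (half-sibs share one parent — one path of length 2: r = (1/2)^2 = 1/4).
Summing one r·B term per recipient: 2·0.125·0.368 + 3·0.5·0.162 + 2·0.25·0.348 = 0.509.

0.509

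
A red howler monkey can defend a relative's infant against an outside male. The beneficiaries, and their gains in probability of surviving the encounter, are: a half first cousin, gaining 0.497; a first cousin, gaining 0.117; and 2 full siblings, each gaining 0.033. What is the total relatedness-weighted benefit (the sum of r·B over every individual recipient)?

r to a half first cousin = 0.0625 (half first cousins share one grandparent — one path of length 4: r = (1/2)^4 = 1/16).
r to a first cousin = 1/8 (first cousins share one grandparent pair — two paths of length 4: r = 2·(1/2)^4 = 1/8).
r to a full sibling = 1/2 (full sibs share both parents — two paths of length 2: r = 2·(1/2)^2 = 1/2).
Summing one r·B term per recipient: 1·0.0625·0.497 + 1·0.125·0.117 + 2·0.5·0.033 = 0.0786875.

0.0786875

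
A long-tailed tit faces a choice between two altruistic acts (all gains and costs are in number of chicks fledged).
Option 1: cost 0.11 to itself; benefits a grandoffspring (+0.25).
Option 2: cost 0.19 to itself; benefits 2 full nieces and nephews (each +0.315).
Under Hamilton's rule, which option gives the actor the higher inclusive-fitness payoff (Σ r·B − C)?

Option 2

Option 1: r to a grandoffspring = 0.25.
Option 1: Σ r·B − C = (1·0.25·0.25) − 0.11 = -0.0475.
Option 2: r to a full niece or nephew = 0.25.
Option 2: Σ r·B − C = (2·0.25·0.315) − 0.19 = -0.0325.
Option 2 has the higher net inclusive-fitness payoff.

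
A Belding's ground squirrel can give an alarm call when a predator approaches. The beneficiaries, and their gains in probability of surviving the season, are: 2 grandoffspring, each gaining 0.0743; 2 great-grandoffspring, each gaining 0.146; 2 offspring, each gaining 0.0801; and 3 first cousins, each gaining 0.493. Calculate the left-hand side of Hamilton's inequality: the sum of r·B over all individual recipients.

r to a grandoffspring = 0.25 (two parent–offspring links: r = (1/2)^2 = 1/4).
r to a great-grandoffspring = 0.125 (three parent–offspring links: r = (1/2)^3 = 1/8).
r to an offspring = 0.5 (one parent–offspring link: r = (1/2)^1 = 1/2).
r to a first cousin = 1/8 (first cousins share one grandparent pair — two paths of length 4: r = 2·(1/2)^4 = 1/8).
Summing one r·B term per recipient: 2·0.25·0.0743 + 2·0.125·0.146 + 2·0.5·0.0801 + 3·0.125·0.493 = 0.338625.

0.338625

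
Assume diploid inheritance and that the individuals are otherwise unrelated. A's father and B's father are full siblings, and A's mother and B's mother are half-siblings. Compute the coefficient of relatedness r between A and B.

0.1875

Independent pedigree routes through distinct common ancestors add.
A and B are related in two ways: first cousins through their fathers (r = 1/8) and half first cousins through their mothers (r = 1/16).
r = 1/8 + 1/16 = 0.1875.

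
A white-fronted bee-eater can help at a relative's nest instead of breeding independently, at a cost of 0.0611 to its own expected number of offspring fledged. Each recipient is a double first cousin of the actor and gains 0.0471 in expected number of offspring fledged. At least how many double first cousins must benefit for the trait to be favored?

r to a double first cousin = 0.25 (double first cousins share both grandparent pairs — four paths of length 4: r = 4·(1/2)^4 = 1/4).
Hamilton's rule: n·r·B > C  ⇒  n > C/(r·B) = 0.0611/(0.25·0.0471) = 5.189.
The smallest integer exceeding 5.189 is 6.

6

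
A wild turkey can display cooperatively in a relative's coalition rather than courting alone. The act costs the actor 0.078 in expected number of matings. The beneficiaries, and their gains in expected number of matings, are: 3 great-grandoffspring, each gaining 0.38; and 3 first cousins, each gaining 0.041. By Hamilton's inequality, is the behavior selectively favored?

Yes

Hamilton's rule: the trait is favored when the sum of r·B over every recipient exceeds the actor's cost C.
r to a great-grandoffspring = 0.125 (three parent–offspring links: r = (1/2)^3 = 1/8).
r to a first cousin = 0.125 (first cousins share one grandparent pair — two paths of length 4: r = 2·(1/2)^4 = 1/8).
Summing one r·B term per recipient: 3·0.125·0.38 + 3·0.125·0.041 = 0.157875.
0.157875 > 0.078: the indirect benefit exceeds the cost.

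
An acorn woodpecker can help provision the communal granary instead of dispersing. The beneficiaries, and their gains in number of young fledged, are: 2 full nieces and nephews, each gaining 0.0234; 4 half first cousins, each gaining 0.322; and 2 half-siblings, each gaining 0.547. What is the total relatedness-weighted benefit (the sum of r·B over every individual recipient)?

r to a full niece or nephew = 0.25 (full aunt/uncle↔niece/nephew: two paths of length 3 through the shared grandparent pair: r = 2·(1/2)^3 = 1/4).
r to a half first cousin = 1/16 (half first cousins share one grandparent — one path of length 4: r = (1/2)^4 = 1/16).
r to a half-sibling = 1/4 (half-sibs share one parent — one path of length 2: r = (1/2)^2 = 1/4).
Summing one r·B term per recipient: 2·0.25·0.0234 + 4·0.0625·0.322 + 2·0.25·0.547 = 0.3657.

0.3657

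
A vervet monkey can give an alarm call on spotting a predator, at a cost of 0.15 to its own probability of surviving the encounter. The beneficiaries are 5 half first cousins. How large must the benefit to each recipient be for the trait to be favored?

0.48

r to a half first cousin = 1/16 (half first cousins share one grandparent — one path of length 4: r = (1/2)^4 = 1/16).
Hamilton's rule with n recipients of equal r: n·r·B > C, so B > C/(n·r) = 0.15/(5·0.0625) = 0.48.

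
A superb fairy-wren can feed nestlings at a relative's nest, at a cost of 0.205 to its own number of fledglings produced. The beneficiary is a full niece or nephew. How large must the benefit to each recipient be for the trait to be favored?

0.82

r to a full niece or nephew = 1/4 (full aunt/uncle↔niece/nephew: two paths of length 3 through the shared grandparent pair: r = 2·(1/2)^3 = 1/4).
Hamilton's rule with n recipients of equal r: n·r·B > C, so B > C/(n·r) = 0.205/(1·0.25) = 0.82.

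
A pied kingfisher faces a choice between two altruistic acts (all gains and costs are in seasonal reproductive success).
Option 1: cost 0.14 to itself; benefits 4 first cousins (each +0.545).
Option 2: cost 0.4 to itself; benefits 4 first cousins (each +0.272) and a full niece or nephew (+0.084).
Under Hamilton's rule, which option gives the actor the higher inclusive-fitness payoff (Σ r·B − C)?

Option 1: r to a first cousin = 0.125.
Option 1: Σ r·B − C = (4·0.125·0.545) − 0.14 = 0.1325.
Option 2: r to a first cousin = 0.125.
Option 2: r to a full niece or nephew = 0.25.
Option 2: Σ r·B − C = (4·0.125·0.272 + 1·0.25·0.084) − 0.4 = -0.243.
Option 1 has the higher net inclusive-fitness payoff.

Option 1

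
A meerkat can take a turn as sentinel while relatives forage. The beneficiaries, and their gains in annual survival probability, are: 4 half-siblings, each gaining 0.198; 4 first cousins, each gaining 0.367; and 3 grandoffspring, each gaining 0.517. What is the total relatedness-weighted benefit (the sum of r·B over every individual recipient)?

0.76925

r to a half-sibling = 1/4 (half-sibs share one parent — one path of length 2: r = (1/2)^2 = 1/4).
r to a first cousin = 1/8 (first cousins share one grandparent pair — two paths of length 4: r = 2·(1/2)^4 = 1/8).
r to a grandoffspring = 1/4 (two parent–offspring links: r = (1/2)^2 = 1/4).
Summing one r·B term per recipient: 4·0.25·0.198 + 4·0.125·0.367 + 3·0.25·0.517 = 0.76925.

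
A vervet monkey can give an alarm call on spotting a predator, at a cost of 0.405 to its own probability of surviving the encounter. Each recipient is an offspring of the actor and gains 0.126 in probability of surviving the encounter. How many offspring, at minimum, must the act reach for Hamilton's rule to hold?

r to an offspring = 0.5 (one parent–offspring link: r = (1/2)^1 = 1/2).
Hamilton's rule: n·r·B > C  ⇒  n > C/(r·B) = 0.405/(0.5·0.126) = 6.429.
The smallest integer exceeding 6.429 is 7.

7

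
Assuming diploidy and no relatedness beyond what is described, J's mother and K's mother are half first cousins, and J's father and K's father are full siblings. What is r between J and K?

0.140625

With two independent routes of shared ancestry, r is the sum of the two contributions.
J and K are related in two ways: half second cousins through their mothers (r = 1/64) and first cousins through their fathers (r = 1/8).
r = 1/64 + 1/8 = 0.140625.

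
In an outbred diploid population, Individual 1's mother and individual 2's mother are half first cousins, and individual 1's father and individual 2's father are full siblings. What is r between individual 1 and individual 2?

0.140625

Independent pedigree routes through distinct common ancestors add.
Individual 1 and individual 2 are related in two ways: half second cousins through their mothers (r = 1/64) and first cousins through their fathers (r = 1/8).
r = 1/64 + 1/8 = 9/64 = 0.140625.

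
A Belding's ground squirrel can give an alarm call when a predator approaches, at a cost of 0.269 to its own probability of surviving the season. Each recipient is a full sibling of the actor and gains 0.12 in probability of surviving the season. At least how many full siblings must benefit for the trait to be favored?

5

r to a full sibling = 1/2 (full sibs share both parents — two paths of length 2: r = 2·(1/2)^2 = 1/2).
Hamilton's rule: n·r·B > C  ⇒  n > C/(r·B) = 0.269/(0.5·0.12) = 4.483.
The smallest integer exceeding 4.483 is 5.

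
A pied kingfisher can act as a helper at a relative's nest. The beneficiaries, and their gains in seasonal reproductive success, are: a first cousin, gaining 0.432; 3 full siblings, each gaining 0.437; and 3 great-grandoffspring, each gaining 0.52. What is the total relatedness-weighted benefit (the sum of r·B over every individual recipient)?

0.9045

r to a first cousin = 1/8 (first cousins share one grandparent pair — two paths of length 4: r = 2·(1/2)^4 = 1/8).
r to a full sibling = 0.5 (full sibs share both parents — two paths of length 2: r = 2·(1/2)^2 = 1/2).
r to a great-grandoffspring = 1/8 (three parent–offspring links: r = (1/2)^3 = 1/8).
Summing one r·B term per recipient: 1·0.125·0.432 + 3·0.5·0.437 + 3·0.125·0.52 = 0.9045.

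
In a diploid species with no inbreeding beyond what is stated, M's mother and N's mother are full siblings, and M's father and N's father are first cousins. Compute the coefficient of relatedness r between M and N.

Wright's path rule: contributions from independent ancestry routes add.
M and N are related in two ways: first cousins through their mothers (r = 1/8) and second cousins through their fathers (r = 1/32).
r = 1/8 + 1/32 = 0.15625.

0.15625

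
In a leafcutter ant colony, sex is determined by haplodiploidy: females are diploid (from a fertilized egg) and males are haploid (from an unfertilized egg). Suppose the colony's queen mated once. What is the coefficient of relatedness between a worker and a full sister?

0.75

Haplodiploid full sisters inherit their father's entire haploid genome identically (contributing 1/2) and on average half of their mother's contribution (1/2 · 1/2 = 1/4); r = 1/2 + 1/4 = 3/4.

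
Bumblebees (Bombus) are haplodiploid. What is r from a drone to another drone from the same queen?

0.5

Haploid brothers each carry a random half of the queen's diploid genome, so on average they share half: r = 1/2.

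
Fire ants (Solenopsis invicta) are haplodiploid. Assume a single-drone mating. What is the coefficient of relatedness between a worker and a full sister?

Haplodiploid full sisters inherit their father's entire haploid genome identically (contributing 1/2) and on average half of their mother's contribution (1/2 · 1/2 = 1/4); r = 1/2 + 1/4 = 3/4.

0.75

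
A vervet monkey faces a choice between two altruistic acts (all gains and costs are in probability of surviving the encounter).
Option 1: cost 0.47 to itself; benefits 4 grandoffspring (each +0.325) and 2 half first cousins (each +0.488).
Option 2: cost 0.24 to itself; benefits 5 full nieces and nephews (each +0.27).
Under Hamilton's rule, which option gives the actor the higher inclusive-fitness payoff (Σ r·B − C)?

Option 1: r to a grandoffspring = 0.25.
Option 1: r to a half first cousin = 0.0625.
Option 1: Σ r·B − C = (4·0.25·0.325 + 2·0.0625·0.488) − 0.47 = -0.084.
Option 2: r to a full niece or nephew = 0.25.
Option 2: Σ r·B − C = (5·0.25·0.27) − 0.24 = 0.0975.
Option 2 has the higher net inclusive-fitness payoff.

Option 2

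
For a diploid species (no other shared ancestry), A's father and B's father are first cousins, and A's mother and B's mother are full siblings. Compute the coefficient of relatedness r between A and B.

Wright's path rule: contributions from independent ancestry routes add.
A and B are related in two ways: second cousins through their fathers (r = 1/32) and first cousins through their mothers (r = 1/8).
r = 1/32 + 1/8 = 5/32 = 0.15625.

0.15625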